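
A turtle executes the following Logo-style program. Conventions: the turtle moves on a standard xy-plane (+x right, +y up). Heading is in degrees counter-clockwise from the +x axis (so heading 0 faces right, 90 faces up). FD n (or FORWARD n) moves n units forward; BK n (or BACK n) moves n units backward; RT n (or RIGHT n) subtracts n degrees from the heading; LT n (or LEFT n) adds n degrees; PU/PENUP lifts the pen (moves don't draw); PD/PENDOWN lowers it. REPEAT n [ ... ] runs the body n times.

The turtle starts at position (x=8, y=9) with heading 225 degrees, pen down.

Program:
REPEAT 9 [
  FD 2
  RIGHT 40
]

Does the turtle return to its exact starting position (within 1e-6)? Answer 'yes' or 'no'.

Answer: yes

Derivation:
Executing turtle program step by step:
Start: pos=(8,9), heading=225, pen down
REPEAT 9 [
  -- iteration 1/9 --
  FD 2: (8,9) -> (6.586,7.586) [heading=225, draw]
  RT 40: heading 225 -> 185
  -- iteration 2/9 --
  FD 2: (6.586,7.586) -> (4.593,7.411) [heading=185, draw]
  RT 40: heading 185 -> 145
  -- iteration 3/9 --
  FD 2: (4.593,7.411) -> (2.955,8.559) [heading=145, draw]
  RT 40: heading 145 -> 105
  -- iteration 4/9 --
  FD 2: (2.955,8.559) -> (2.437,10.49) [heading=105, draw]
  RT 40: heading 105 -> 65
  -- iteration 5/9 --
  FD 2: (2.437,10.49) -> (3.283,12.303) [heading=65, draw]
  RT 40: heading 65 -> 25
  -- iteration 6/9 --
  FD 2: (3.283,12.303) -> (5.095,13.148) [heading=25, draw]
  RT 40: heading 25 -> 345
  -- iteration 7/9 --
  FD 2: (5.095,13.148) -> (7.027,12.631) [heading=345, draw]
  RT 40: heading 345 -> 305
  -- iteration 8/9 --
  FD 2: (7.027,12.631) -> (8.174,10.992) [heading=305, draw]
  RT 40: heading 305 -> 265
  -- iteration 9/9 --
  FD 2: (8.174,10.992) -> (8,9) [heading=265, draw]
  RT 40: heading 265 -> 225
]
Final: pos=(8,9), heading=225, 9 segment(s) drawn

Start position: (8, 9)
Final position: (8, 9)
Distance = 0; < 1e-6 -> CLOSED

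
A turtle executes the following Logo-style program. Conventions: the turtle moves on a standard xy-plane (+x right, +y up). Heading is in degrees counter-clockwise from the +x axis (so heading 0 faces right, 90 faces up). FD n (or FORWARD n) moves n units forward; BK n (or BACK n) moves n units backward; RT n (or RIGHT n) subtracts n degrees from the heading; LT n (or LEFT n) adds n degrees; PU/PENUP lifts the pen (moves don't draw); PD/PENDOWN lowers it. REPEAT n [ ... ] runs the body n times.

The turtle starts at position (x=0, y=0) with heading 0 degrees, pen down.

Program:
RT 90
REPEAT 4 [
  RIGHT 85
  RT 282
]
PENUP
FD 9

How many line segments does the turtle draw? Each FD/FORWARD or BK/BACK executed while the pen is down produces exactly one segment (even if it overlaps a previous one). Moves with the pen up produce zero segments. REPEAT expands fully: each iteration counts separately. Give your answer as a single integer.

Executing turtle program step by step:
Start: pos=(0,0), heading=0, pen down
RT 90: heading 0 -> 270
REPEAT 4 [
  -- iteration 1/4 --
  RT 85: heading 270 -> 185
  RT 282: heading 185 -> 263
  -- iteration 2/4 --
  RT 85: heading 263 -> 178
  RT 282: heading 178 -> 256
  -- iteration 3/4 --
  RT 85: heading 256 -> 171
  RT 282: heading 171 -> 249
  -- iteration 4/4 --
  RT 85: heading 249 -> 164
  RT 282: heading 164 -> 242
]
PU: pen up
FD 9: (0,0) -> (-4.225,-7.947) [heading=242, move]
Final: pos=(-4.225,-7.947), heading=242, 0 segment(s) drawn
Segments drawn: 0

Answer: 0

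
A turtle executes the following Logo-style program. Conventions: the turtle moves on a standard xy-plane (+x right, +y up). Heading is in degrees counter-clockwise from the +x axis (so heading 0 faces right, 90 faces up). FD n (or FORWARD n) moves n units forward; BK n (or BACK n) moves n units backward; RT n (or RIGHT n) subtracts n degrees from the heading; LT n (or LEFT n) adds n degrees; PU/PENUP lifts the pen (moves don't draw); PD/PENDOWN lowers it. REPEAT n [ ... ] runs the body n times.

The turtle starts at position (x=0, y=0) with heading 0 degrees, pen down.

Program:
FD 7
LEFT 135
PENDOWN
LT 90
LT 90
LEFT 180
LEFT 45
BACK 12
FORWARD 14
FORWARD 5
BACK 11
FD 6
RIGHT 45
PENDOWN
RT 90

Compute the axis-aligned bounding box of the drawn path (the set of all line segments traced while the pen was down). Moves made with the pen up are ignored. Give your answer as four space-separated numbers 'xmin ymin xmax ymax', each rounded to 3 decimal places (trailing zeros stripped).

Answer: 0 0 19 0

Derivation:
Executing turtle program step by step:
Start: pos=(0,0), heading=0, pen down
FD 7: (0,0) -> (7,0) [heading=0, draw]
LT 135: heading 0 -> 135
PD: pen down
LT 90: heading 135 -> 225
LT 90: heading 225 -> 315
LT 180: heading 315 -> 135
LT 45: heading 135 -> 180
BK 12: (7,0) -> (19,0) [heading=180, draw]
FD 14: (19,0) -> (5,0) [heading=180, draw]
FD 5: (5,0) -> (0,0) [heading=180, draw]
BK 11: (0,0) -> (11,0) [heading=180, draw]
FD 6: (11,0) -> (5,0) [heading=180, draw]
RT 45: heading 180 -> 135
PD: pen down
RT 90: heading 135 -> 45
Final: pos=(5,0), heading=45, 6 segment(s) drawn

Segment endpoints: x in {0, 5, 7, 11, 19}, y in {0, 0, 0, 0, 0}
xmin=0, ymin=0, xmax=19, ymax=0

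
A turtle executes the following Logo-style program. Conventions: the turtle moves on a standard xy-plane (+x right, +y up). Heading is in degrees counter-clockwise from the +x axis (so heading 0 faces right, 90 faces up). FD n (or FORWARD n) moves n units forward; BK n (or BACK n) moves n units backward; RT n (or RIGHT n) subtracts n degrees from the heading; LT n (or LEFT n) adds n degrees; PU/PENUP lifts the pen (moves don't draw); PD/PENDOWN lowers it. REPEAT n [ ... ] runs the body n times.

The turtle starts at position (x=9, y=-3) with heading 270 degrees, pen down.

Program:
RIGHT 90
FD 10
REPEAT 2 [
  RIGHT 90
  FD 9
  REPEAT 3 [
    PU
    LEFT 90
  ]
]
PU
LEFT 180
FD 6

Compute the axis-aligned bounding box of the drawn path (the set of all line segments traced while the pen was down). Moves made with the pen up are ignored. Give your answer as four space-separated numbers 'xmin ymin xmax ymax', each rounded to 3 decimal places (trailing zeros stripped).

Executing turtle program step by step:
Start: pos=(9,-3), heading=270, pen down
RT 90: heading 270 -> 180
FD 10: (9,-3) -> (-1,-3) [heading=180, draw]
REPEAT 2 [
  -- iteration 1/2 --
  RT 90: heading 180 -> 90
  FD 9: (-1,-3) -> (-1,6) [heading=90, draw]
  REPEAT 3 [
    -- iteration 1/3 --
    PU: pen up
    LT 90: heading 90 -> 180
    -- iteration 2/3 --
    PU: pen up
    LT 90: heading 180 -> 270
    -- iteration 3/3 --
    PU: pen up
    LT 90: heading 270 -> 0
  ]
  -- iteration 2/2 --
  RT 90: heading 0 -> 270
  FD 9: (-1,6) -> (-1,-3) [heading=270, move]
  REPEAT 3 [
    -- iteration 1/3 --
    PU: pen up
    LT 90: heading 270 -> 0
    -- iteration 2/3 --
    PU: pen up
    LT 90: heading 0 -> 90
    -- iteration 3/3 --
    PU: pen up
    LT 90: heading 90 -> 180
  ]
]
PU: pen up
LT 180: heading 180 -> 0
FD 6: (-1,-3) -> (5,-3) [heading=0, move]
Final: pos=(5,-3), heading=0, 2 segment(s) drawn

Segment endpoints: x in {-1, -1, 9}, y in {-3, -3, 6}
xmin=-1, ymin=-3, xmax=9, ymax=6

Answer: -1 -3 9 6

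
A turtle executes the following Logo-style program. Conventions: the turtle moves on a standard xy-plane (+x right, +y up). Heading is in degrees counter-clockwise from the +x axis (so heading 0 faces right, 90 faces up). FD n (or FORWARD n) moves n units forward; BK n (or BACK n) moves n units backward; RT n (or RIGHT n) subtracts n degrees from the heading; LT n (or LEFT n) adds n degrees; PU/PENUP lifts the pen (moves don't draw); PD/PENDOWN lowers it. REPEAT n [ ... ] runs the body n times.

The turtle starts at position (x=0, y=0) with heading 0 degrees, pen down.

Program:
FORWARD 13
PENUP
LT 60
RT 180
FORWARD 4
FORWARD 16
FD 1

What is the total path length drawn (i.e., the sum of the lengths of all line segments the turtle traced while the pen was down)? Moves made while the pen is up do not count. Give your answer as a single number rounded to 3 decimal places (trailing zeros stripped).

Executing turtle program step by step:
Start: pos=(0,0), heading=0, pen down
FD 13: (0,0) -> (13,0) [heading=0, draw]
PU: pen up
LT 60: heading 0 -> 60
RT 180: heading 60 -> 240
FD 4: (13,0) -> (11,-3.464) [heading=240, move]
FD 16: (11,-3.464) -> (3,-17.321) [heading=240, move]
FD 1: (3,-17.321) -> (2.5,-18.187) [heading=240, move]
Final: pos=(2.5,-18.187), heading=240, 1 segment(s) drawn

Segment lengths:
  seg 1: (0,0) -> (13,0), length = 13
Total = 13

Answer: 13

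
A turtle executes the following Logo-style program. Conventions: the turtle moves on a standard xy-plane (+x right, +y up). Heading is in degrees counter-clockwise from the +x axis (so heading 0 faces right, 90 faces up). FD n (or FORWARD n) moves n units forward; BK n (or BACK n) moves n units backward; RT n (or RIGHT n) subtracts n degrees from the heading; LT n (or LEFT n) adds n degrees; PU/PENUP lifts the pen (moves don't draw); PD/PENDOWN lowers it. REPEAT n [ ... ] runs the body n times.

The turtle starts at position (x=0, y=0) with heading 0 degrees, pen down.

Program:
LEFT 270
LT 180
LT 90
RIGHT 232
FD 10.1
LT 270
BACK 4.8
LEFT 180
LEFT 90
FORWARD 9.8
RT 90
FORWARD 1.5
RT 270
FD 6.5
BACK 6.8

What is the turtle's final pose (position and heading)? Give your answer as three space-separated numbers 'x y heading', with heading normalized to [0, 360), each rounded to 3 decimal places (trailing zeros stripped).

Answer: 5.334 3.406 128

Derivation:
Executing turtle program step by step:
Start: pos=(0,0), heading=0, pen down
LT 270: heading 0 -> 270
LT 180: heading 270 -> 90
LT 90: heading 90 -> 180
RT 232: heading 180 -> 308
FD 10.1: (0,0) -> (6.218,-7.959) [heading=308, draw]
LT 270: heading 308 -> 218
BK 4.8: (6.218,-7.959) -> (10.001,-5.004) [heading=218, draw]
LT 180: heading 218 -> 38
LT 90: heading 38 -> 128
FD 9.8: (10.001,-5.004) -> (3.967,2.719) [heading=128, draw]
RT 90: heading 128 -> 38
FD 1.5: (3.967,2.719) -> (5.149,3.642) [heading=38, draw]
RT 270: heading 38 -> 128
FD 6.5: (5.149,3.642) -> (1.147,8.764) [heading=128, draw]
BK 6.8: (1.147,8.764) -> (5.334,3.406) [heading=128, draw]
Final: pos=(5.334,3.406), heading=128, 6 segment(s) drawn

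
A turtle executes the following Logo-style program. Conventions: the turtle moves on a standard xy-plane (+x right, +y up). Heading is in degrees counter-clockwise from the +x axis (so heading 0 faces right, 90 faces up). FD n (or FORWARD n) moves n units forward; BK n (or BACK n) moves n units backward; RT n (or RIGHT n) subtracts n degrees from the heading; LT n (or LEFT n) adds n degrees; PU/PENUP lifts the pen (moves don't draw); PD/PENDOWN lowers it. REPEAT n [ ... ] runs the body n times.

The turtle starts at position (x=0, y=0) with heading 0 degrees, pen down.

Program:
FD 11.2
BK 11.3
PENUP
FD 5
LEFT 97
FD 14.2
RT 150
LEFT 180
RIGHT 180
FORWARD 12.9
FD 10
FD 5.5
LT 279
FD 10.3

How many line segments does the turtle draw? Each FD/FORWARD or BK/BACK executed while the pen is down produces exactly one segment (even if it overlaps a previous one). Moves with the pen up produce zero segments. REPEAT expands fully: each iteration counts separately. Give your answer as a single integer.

Executing turtle program step by step:
Start: pos=(0,0), heading=0, pen down
FD 11.2: (0,0) -> (11.2,0) [heading=0, draw]
BK 11.3: (11.2,0) -> (-0.1,0) [heading=0, draw]
PU: pen up
FD 5: (-0.1,0) -> (4.9,0) [heading=0, move]
LT 97: heading 0 -> 97
FD 14.2: (4.9,0) -> (3.169,14.094) [heading=97, move]
RT 150: heading 97 -> 307
LT 180: heading 307 -> 127
RT 180: heading 127 -> 307
FD 12.9: (3.169,14.094) -> (10.933,3.792) [heading=307, move]
FD 10: (10.933,3.792) -> (16.951,-4.195) [heading=307, move]
FD 5.5: (16.951,-4.195) -> (20.261,-8.587) [heading=307, move]
LT 279: heading 307 -> 226
FD 10.3: (20.261,-8.587) -> (13.106,-15.996) [heading=226, move]
Final: pos=(13.106,-15.996), heading=226, 2 segment(s) drawn
Segments drawn: 2

Answer: 2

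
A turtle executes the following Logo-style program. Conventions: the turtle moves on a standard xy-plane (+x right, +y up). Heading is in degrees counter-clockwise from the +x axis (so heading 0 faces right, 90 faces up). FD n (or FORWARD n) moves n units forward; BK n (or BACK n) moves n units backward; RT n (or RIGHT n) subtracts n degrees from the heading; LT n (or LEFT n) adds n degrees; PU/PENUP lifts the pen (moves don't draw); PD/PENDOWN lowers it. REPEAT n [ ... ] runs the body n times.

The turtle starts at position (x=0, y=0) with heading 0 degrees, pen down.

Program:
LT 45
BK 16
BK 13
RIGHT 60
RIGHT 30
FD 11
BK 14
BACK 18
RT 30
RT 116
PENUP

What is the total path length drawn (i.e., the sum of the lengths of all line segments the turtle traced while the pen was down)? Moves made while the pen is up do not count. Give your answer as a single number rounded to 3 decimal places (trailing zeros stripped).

Executing turtle program step by step:
Start: pos=(0,0), heading=0, pen down
LT 45: heading 0 -> 45
BK 16: (0,0) -> (-11.314,-11.314) [heading=45, draw]
BK 13: (-11.314,-11.314) -> (-20.506,-20.506) [heading=45, draw]
RT 60: heading 45 -> 345
RT 30: heading 345 -> 315
FD 11: (-20.506,-20.506) -> (-12.728,-28.284) [heading=315, draw]
BK 14: (-12.728,-28.284) -> (-22.627,-18.385) [heading=315, draw]
BK 18: (-22.627,-18.385) -> (-35.355,-5.657) [heading=315, draw]
RT 30: heading 315 -> 285
RT 116: heading 285 -> 169
PU: pen up
Final: pos=(-35.355,-5.657), heading=169, 5 segment(s) drawn

Segment lengths:
  seg 1: (0,0) -> (-11.314,-11.314), length = 16
  seg 2: (-11.314,-11.314) -> (-20.506,-20.506), length = 13
  seg 3: (-20.506,-20.506) -> (-12.728,-28.284), length = 11
  seg 4: (-12.728,-28.284) -> (-22.627,-18.385), length = 14
  seg 5: (-22.627,-18.385) -> (-35.355,-5.657), length = 18
Total = 72

Answer: 72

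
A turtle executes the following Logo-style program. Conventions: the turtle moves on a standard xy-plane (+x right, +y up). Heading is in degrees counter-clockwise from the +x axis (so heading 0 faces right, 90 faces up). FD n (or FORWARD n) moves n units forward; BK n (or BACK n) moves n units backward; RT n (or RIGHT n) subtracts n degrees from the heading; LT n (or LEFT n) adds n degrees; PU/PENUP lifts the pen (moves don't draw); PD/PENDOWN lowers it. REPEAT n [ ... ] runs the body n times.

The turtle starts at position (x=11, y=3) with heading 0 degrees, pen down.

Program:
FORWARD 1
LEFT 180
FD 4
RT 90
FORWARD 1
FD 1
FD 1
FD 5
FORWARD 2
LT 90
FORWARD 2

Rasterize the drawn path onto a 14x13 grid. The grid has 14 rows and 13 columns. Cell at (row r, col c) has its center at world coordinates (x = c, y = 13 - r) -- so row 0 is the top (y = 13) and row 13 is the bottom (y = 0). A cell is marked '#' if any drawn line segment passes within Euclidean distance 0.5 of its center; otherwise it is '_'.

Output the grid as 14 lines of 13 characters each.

Answer: ______###____
________#____
________#____
________#____
________#____
________#____
________#____
________#____
________#____
________#____
________#####
_____________
_____________
_____________

Derivation:
Segment 0: (11,3) -> (12,3)
Segment 1: (12,3) -> (8,3)
Segment 2: (8,3) -> (8,4)
Segment 3: (8,4) -> (8,5)
Segment 4: (8,5) -> (8,6)
Segment 5: (8,6) -> (8,11)
Segment 6: (8,11) -> (8,13)
Segment 7: (8,13) -> (6,13)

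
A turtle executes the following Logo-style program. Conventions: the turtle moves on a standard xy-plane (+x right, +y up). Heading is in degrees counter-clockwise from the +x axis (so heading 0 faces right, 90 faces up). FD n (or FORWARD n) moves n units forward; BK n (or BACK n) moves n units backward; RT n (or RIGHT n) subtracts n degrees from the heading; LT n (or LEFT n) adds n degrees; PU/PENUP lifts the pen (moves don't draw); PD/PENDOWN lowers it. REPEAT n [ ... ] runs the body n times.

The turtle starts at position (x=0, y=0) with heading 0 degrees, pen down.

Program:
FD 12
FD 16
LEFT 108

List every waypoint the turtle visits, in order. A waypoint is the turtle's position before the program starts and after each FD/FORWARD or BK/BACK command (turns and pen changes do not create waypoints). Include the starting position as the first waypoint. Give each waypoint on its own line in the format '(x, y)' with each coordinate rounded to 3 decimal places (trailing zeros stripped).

Executing turtle program step by step:
Start: pos=(0,0), heading=0, pen down
FD 12: (0,0) -> (12,0) [heading=0, draw]
FD 16: (12,0) -> (28,0) [heading=0, draw]
LT 108: heading 0 -> 108
Final: pos=(28,0), heading=108, 2 segment(s) drawn
Waypoints (3 total):
(0, 0)
(12, 0)
(28, 0)

Answer: (0, 0)
(12, 0)
(28, 0)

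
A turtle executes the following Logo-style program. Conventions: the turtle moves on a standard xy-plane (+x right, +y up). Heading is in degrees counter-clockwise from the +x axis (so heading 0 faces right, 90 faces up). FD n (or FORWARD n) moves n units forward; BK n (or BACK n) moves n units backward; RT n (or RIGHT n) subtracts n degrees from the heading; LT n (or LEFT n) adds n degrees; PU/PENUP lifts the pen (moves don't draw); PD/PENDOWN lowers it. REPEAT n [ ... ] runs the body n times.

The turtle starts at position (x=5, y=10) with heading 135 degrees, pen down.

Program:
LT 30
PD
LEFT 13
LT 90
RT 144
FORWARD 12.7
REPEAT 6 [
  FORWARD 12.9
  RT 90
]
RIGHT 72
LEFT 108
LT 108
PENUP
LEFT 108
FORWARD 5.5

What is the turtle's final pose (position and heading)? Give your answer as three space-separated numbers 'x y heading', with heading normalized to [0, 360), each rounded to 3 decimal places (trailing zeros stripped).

Answer: -3.908 36.921 196

Derivation:
Executing turtle program step by step:
Start: pos=(5,10), heading=135, pen down
LT 30: heading 135 -> 165
PD: pen down
LT 13: heading 165 -> 178
LT 90: heading 178 -> 268
RT 144: heading 268 -> 124
FD 12.7: (5,10) -> (-2.102,20.529) [heading=124, draw]
REPEAT 6 [
  -- iteration 1/6 --
  FD 12.9: (-2.102,20.529) -> (-9.315,31.223) [heading=124, draw]
  RT 90: heading 124 -> 34
  -- iteration 2/6 --
  FD 12.9: (-9.315,31.223) -> (1.379,38.437) [heading=34, draw]
  RT 90: heading 34 -> 304
  -- iteration 3/6 --
  FD 12.9: (1.379,38.437) -> (8.593,27.742) [heading=304, draw]
  RT 90: heading 304 -> 214
  -- iteration 4/6 --
  FD 12.9: (8.593,27.742) -> (-2.102,20.529) [heading=214, draw]
  RT 90: heading 214 -> 124
  -- iteration 5/6 --
  FD 12.9: (-2.102,20.529) -> (-9.315,31.223) [heading=124, draw]
  RT 90: heading 124 -> 34
  -- iteration 6/6 --
  FD 12.9: (-9.315,31.223) -> (1.379,38.437) [heading=34, draw]
  RT 90: heading 34 -> 304
]
RT 72: heading 304 -> 232
LT 108: heading 232 -> 340
LT 108: heading 340 -> 88
PU: pen up
LT 108: heading 88 -> 196
FD 5.5: (1.379,38.437) -> (-3.908,36.921) [heading=196, move]
Final: pos=(-3.908,36.921), heading=196, 7 segment(s) drawn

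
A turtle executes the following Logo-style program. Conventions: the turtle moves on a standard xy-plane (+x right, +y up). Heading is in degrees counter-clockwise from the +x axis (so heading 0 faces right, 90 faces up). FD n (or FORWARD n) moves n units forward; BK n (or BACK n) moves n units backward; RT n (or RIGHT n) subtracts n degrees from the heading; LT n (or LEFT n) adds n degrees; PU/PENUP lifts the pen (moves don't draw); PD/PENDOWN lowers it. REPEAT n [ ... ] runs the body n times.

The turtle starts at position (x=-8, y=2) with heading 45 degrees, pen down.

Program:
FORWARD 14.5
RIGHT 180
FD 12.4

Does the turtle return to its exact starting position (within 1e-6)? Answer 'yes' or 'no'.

Executing turtle program step by step:
Start: pos=(-8,2), heading=45, pen down
FD 14.5: (-8,2) -> (2.253,12.253) [heading=45, draw]
RT 180: heading 45 -> 225
FD 12.4: (2.253,12.253) -> (-6.515,3.485) [heading=225, draw]
Final: pos=(-6.515,3.485), heading=225, 2 segment(s) drawn

Start position: (-8, 2)
Final position: (-6.515, 3.485)
Distance = 2.1; >= 1e-6 -> NOT closed

Answer: no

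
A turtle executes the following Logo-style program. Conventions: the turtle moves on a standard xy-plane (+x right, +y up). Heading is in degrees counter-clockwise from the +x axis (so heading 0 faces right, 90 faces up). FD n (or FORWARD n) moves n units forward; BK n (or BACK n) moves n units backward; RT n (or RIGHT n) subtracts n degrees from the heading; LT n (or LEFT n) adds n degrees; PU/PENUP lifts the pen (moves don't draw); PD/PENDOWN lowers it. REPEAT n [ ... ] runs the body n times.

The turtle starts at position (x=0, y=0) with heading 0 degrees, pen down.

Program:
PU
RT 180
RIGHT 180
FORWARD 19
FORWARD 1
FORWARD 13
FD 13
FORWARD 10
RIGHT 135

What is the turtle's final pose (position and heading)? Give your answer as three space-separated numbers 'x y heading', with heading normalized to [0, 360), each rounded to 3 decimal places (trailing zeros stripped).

Executing turtle program step by step:
Start: pos=(0,0), heading=0, pen down
PU: pen up
RT 180: heading 0 -> 180
RT 180: heading 180 -> 0
FD 19: (0,0) -> (19,0) [heading=0, move]
FD 1: (19,0) -> (20,0) [heading=0, move]
FD 13: (20,0) -> (33,0) [heading=0, move]
FD 13: (33,0) -> (46,0) [heading=0, move]
FD 10: (46,0) -> (56,0) [heading=0, move]
RT 135: heading 0 -> 225
Final: pos=(56,0), heading=225, 0 segment(s) drawn

Answer: 56 0 225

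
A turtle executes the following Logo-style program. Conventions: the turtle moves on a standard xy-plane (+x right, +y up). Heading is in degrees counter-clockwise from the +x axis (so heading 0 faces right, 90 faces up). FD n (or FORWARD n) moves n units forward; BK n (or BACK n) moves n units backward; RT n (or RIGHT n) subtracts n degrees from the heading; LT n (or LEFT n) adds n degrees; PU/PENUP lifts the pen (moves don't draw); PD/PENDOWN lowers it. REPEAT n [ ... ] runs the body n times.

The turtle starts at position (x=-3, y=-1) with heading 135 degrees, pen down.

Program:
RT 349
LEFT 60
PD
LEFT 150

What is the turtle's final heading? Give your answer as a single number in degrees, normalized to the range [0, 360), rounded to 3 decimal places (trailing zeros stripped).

Answer: 356

Derivation:
Executing turtle program step by step:
Start: pos=(-3,-1), heading=135, pen down
RT 349: heading 135 -> 146
LT 60: heading 146 -> 206
PD: pen down
LT 150: heading 206 -> 356
Final: pos=(-3,-1), heading=356, 0 segment(s) drawn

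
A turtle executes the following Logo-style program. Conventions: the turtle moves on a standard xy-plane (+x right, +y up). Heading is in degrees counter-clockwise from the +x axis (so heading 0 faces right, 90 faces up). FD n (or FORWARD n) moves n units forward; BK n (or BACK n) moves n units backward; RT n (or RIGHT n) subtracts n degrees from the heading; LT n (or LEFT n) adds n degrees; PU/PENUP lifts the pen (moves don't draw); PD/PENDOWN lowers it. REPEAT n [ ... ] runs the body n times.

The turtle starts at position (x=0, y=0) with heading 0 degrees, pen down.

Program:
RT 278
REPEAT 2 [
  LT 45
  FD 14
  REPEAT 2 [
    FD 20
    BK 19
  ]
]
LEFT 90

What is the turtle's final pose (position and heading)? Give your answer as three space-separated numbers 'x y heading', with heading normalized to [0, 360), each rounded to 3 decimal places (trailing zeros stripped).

Answer: -25.473 15.005 262

Derivation:
Executing turtle program step by step:
Start: pos=(0,0), heading=0, pen down
RT 278: heading 0 -> 82
REPEAT 2 [
  -- iteration 1/2 --
  LT 45: heading 82 -> 127
  FD 14: (0,0) -> (-8.425,11.181) [heading=127, draw]
  REPEAT 2 [
    -- iteration 1/2 --
    FD 20: (-8.425,11.181) -> (-20.462,27.154) [heading=127, draw]
    BK 19: (-20.462,27.154) -> (-9.027,11.98) [heading=127, draw]
    -- iteration 2/2 --
    FD 20: (-9.027,11.98) -> (-21.064,27.952) [heading=127, draw]
    BK 19: (-21.064,27.952) -> (-9.629,12.778) [heading=127, draw]
  ]
  -- iteration 2/2 --
  LT 45: heading 127 -> 172
  FD 14: (-9.629,12.778) -> (-23.493,14.727) [heading=172, draw]
  REPEAT 2 [
    -- iteration 1/2 --
    FD 20: (-23.493,14.727) -> (-43.298,17.51) [heading=172, draw]
    BK 19: (-43.298,17.51) -> (-24.483,14.866) [heading=172, draw]
    -- iteration 2/2 --
    FD 20: (-24.483,14.866) -> (-44.288,17.649) [heading=172, draw]
    BK 19: (-44.288,17.649) -> (-25.473,15.005) [heading=172, draw]
  ]
]
LT 90: heading 172 -> 262
Final: pos=(-25.473,15.005), heading=262, 10 segment(s) drawn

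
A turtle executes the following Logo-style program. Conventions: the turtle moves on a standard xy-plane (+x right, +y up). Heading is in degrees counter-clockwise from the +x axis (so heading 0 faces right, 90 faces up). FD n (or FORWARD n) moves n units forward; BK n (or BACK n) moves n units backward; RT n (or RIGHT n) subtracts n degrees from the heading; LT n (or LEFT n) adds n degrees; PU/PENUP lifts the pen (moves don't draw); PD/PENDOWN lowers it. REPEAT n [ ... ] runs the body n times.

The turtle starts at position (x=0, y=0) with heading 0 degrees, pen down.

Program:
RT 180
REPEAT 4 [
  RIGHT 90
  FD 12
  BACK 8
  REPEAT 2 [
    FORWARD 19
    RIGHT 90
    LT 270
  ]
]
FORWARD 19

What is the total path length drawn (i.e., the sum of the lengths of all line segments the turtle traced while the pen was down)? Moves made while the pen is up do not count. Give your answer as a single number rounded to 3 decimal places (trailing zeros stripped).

Answer: 251

Derivation:
Executing turtle program step by step:
Start: pos=(0,0), heading=0, pen down
RT 180: heading 0 -> 180
REPEAT 4 [
  -- iteration 1/4 --
  RT 90: heading 180 -> 90
  FD 12: (0,0) -> (0,12) [heading=90, draw]
  BK 8: (0,12) -> (0,4) [heading=90, draw]
  REPEAT 2 [
    -- iteration 1/2 --
    FD 19: (0,4) -> (0,23) [heading=90, draw]
    RT 90: heading 90 -> 0
    LT 270: heading 0 -> 270
    -- iteration 2/2 --
    FD 19: (0,23) -> (0,4) [heading=270, draw]
    RT 90: heading 270 -> 180
    LT 270: heading 180 -> 90
  ]
  -- iteration 2/4 --
  RT 90: heading 90 -> 0
  FD 12: (0,4) -> (12,4) [heading=0, draw]
  BK 8: (12,4) -> (4,4) [heading=0, draw]
  REPEAT 2 [
    -- iteration 1/2 --
    FD 19: (4,4) -> (23,4) [heading=0, draw]
    RT 90: heading 0 -> 270
    LT 270: heading 270 -> 180
    -- iteration 2/2 --
    FD 19: (23,4) -> (4,4) [heading=180, draw]
    RT 90: heading 180 -> 90
    LT 270: heading 90 -> 0
  ]
  -- iteration 3/4 --
  RT 90: heading 0 -> 270
  FD 12: (4,4) -> (4,-8) [heading=270, draw]
  BK 8: (4,-8) -> (4,0) [heading=270, draw]
  REPEAT 2 [
    -- iteration 1/2 --
    FD 19: (4,0) -> (4,-19) [heading=270, draw]
    RT 90: heading 270 -> 180
    LT 270: heading 180 -> 90
    -- iteration 2/2 --
    FD 19: (4,-19) -> (4,0) [heading=90, draw]
    RT 90: heading 90 -> 0
    LT 270: heading 0 -> 270
  ]
  -- iteration 4/4 --
  RT 90: heading 270 -> 180
  FD 12: (4,0) -> (-8,0) [heading=180, draw]
  BK 8: (-8,0) -> (0,0) [heading=180, draw]
  REPEAT 2 [
    -- iteration 1/2 --
    FD 19: (0,0) -> (-19,0) [heading=180, draw]
    RT 90: heading 180 -> 90
    LT 270: heading 90 -> 0
    -- iteration 2/2 --
    FD 19: (-19,0) -> (0,0) [heading=0, draw]
    RT 90: heading 0 -> 270
    LT 270: heading 270 -> 180
  ]
]
FD 19: (0,0) -> (-19,0) [heading=180, draw]
Final: pos=(-19,0), heading=180, 17 segment(s) drawn

Segment lengths:
  seg 1: (0,0) -> (0,12), length = 12
  seg 2: (0,12) -> (0,4), length = 8
  seg 3: (0,4) -> (0,23), length = 19
  seg 4: (0,23) -> (0,4), length = 19
  seg 5: (0,4) -> (12,4), length = 12
  seg 6: (12,4) -> (4,4), length = 8
  seg 7: (4,4) -> (23,4), length = 19
  seg 8: (23,4) -> (4,4), length = 19
  seg 9: (4,4) -> (4,-8), length = 12
  seg 10: (4,-8) -> (4,0), length = 8
  seg 11: (4,0) -> (4,-19), length = 19
  seg 12: (4,-19) -> (4,0), length = 19
  seg 13: (4,0) -> (-8,0), length = 12
  seg 14: (-8,0) -> (0,0), length = 8
  seg 15: (0,0) -> (-19,0), length = 19
  seg 16: (-19,0) -> (0,0), length = 19
  seg 17: (0,0) -> (-19,0), length = 19
Total = 251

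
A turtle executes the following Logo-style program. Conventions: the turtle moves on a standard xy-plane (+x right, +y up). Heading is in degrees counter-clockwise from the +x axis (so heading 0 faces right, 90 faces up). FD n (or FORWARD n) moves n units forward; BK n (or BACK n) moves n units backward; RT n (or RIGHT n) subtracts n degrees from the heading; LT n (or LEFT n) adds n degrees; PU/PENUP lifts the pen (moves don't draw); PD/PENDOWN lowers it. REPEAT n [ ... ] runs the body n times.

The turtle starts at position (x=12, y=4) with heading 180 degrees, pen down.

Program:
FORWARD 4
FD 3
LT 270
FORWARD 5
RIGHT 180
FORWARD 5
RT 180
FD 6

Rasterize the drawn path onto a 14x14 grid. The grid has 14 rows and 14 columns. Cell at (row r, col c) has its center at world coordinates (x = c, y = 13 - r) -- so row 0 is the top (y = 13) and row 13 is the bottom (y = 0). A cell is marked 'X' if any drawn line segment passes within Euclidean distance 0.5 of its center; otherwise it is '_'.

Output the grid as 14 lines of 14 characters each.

Answer: ______________
______________
______________
_____X________
_____X________
_____X________
_____X________
_____X________
_____X________
_____XXXXXXXX_
______________
______________
______________
______________

Derivation:
Segment 0: (12,4) -> (8,4)
Segment 1: (8,4) -> (5,4)
Segment 2: (5,4) -> (5,9)
Segment 3: (5,9) -> (5,4)
Segment 4: (5,4) -> (5,10)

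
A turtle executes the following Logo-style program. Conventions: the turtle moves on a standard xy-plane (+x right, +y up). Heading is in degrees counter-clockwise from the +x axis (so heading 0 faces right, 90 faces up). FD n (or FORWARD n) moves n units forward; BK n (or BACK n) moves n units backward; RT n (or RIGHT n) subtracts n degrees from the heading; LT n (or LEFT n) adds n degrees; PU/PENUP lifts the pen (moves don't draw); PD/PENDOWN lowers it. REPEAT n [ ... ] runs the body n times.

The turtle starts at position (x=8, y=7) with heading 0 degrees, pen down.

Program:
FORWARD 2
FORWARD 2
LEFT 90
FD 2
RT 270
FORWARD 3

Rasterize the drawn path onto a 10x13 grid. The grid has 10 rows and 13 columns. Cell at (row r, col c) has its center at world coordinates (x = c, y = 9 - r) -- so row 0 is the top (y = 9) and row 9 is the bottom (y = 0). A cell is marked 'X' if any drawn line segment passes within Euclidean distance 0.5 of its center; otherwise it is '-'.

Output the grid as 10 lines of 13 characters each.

Segment 0: (8,7) -> (10,7)
Segment 1: (10,7) -> (12,7)
Segment 2: (12,7) -> (12,9)
Segment 3: (12,9) -> (9,9)

Answer: ---------XXXX
------------X
--------XXXXX
-------------
-------------
-------------
-------------
-------------
-------------
-------------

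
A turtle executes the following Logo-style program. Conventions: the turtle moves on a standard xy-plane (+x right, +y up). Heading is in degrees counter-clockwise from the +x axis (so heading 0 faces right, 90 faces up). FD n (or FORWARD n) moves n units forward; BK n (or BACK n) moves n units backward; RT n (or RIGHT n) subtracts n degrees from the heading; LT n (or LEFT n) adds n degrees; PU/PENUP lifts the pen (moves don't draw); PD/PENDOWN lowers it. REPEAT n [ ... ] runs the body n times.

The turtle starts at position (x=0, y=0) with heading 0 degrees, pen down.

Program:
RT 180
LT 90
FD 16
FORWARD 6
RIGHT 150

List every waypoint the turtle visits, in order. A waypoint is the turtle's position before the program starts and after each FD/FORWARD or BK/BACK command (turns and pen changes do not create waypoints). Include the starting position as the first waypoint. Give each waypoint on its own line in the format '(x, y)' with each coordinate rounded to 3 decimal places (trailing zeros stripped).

Answer: (0, 0)
(0, -16)
(0, -22)

Derivation:
Executing turtle program step by step:
Start: pos=(0,0), heading=0, pen down
RT 180: heading 0 -> 180
LT 90: heading 180 -> 270
FD 16: (0,0) -> (0,-16) [heading=270, draw]
FD 6: (0,-16) -> (0,-22) [heading=270, draw]
RT 150: heading 270 -> 120
Final: pos=(0,-22), heading=120, 2 segment(s) drawn
Waypoints (3 total):
(0, 0)
(0, -16)
(0, -22)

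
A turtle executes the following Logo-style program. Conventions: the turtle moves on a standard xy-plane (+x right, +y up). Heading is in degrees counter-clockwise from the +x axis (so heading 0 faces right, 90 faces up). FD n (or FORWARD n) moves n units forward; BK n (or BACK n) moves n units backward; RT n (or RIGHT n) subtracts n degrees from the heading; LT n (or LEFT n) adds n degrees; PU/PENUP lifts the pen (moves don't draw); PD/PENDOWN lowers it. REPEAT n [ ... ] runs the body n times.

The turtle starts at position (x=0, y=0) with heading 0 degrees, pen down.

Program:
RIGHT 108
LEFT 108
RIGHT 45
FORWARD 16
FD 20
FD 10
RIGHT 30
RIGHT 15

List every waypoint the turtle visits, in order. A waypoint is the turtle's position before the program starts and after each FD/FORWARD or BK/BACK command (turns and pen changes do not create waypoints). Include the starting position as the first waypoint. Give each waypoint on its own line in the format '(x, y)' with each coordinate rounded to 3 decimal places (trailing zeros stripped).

Answer: (0, 0)
(11.314, -11.314)
(25.456, -25.456)
(32.527, -32.527)

Derivation:
Executing turtle program step by step:
Start: pos=(0,0), heading=0, pen down
RT 108: heading 0 -> 252
LT 108: heading 252 -> 0
RT 45: heading 0 -> 315
FD 16: (0,0) -> (11.314,-11.314) [heading=315, draw]
FD 20: (11.314,-11.314) -> (25.456,-25.456) [heading=315, draw]
FD 10: (25.456,-25.456) -> (32.527,-32.527) [heading=315, draw]
RT 30: heading 315 -> 285
RT 15: heading 285 -> 270
Final: pos=(32.527,-32.527), heading=270, 3 segment(s) drawn
Waypoints (4 total):
(0, 0)
(11.314, -11.314)
(25.456, -25.456)
(32.527, -32.527)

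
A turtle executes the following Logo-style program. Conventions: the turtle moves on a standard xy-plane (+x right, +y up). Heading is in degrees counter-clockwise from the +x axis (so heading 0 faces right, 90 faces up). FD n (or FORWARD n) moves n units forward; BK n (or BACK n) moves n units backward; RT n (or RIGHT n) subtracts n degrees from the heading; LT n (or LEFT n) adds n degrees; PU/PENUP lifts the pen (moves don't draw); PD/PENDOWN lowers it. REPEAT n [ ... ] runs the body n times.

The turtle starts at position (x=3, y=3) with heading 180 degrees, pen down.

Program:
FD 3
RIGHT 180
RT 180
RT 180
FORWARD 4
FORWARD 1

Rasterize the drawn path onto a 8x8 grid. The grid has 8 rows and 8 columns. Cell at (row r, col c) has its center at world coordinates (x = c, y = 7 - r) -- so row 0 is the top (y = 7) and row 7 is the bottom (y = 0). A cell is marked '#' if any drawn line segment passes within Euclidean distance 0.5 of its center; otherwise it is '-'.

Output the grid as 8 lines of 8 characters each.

Answer: --------
--------
--------
--------
######--
--------
--------
--------

Derivation:
Segment 0: (3,3) -> (0,3)
Segment 1: (0,3) -> (4,3)
Segment 2: (4,3) -> (5,3)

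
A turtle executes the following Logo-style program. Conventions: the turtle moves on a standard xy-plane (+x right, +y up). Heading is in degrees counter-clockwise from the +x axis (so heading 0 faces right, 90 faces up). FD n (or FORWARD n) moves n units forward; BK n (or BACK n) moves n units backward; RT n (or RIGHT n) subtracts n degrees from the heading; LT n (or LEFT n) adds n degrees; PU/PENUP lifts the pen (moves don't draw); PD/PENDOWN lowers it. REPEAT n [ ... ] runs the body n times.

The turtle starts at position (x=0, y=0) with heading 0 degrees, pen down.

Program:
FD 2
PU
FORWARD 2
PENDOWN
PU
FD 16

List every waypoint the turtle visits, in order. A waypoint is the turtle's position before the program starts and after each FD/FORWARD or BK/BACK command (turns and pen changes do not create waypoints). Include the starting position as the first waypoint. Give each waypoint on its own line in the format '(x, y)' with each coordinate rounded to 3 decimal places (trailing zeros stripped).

Answer: (0, 0)
(2, 0)
(4, 0)
(20, 0)

Derivation:
Executing turtle program step by step:
Start: pos=(0,0), heading=0, pen down
FD 2: (0,0) -> (2,0) [heading=0, draw]
PU: pen up
FD 2: (2,0) -> (4,0) [heading=0, move]
PD: pen down
PU: pen up
FD 16: (4,0) -> (20,0) [heading=0, move]
Final: pos=(20,0), heading=0, 1 segment(s) drawn
Waypoints (4 total):
(0, 0)
(2, 0)
(4, 0)
(20, 0)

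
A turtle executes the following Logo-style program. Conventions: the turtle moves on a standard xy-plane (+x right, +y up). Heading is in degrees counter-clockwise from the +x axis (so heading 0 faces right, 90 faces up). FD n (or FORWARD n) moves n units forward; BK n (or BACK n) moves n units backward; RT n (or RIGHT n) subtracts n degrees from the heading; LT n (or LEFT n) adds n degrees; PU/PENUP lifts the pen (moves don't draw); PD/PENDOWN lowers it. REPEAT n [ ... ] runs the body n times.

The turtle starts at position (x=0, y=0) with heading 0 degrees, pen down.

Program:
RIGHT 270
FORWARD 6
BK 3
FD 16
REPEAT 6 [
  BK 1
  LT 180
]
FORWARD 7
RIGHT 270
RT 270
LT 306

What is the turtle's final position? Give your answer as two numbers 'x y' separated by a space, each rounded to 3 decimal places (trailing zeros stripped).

Executing turtle program step by step:
Start: pos=(0,0), heading=0, pen down
RT 270: heading 0 -> 90
FD 6: (0,0) -> (0,6) [heading=90, draw]
BK 3: (0,6) -> (0,3) [heading=90, draw]
FD 16: (0,3) -> (0,19) [heading=90, draw]
REPEAT 6 [
  -- iteration 1/6 --
  BK 1: (0,19) -> (0,18) [heading=90, draw]
  LT 180: heading 90 -> 270
  -- iteration 2/6 --
  BK 1: (0,18) -> (0,19) [heading=270, draw]
  LT 180: heading 270 -> 90
  -- iteration 3/6 --
  BK 1: (0,19) -> (0,18) [heading=90, draw]
  LT 180: heading 90 -> 270
  -- iteration 4/6 --
  BK 1: (0,18) -> (0,19) [heading=270, draw]
  LT 180: heading 270 -> 90
  -- iteration 5/6 --
  BK 1: (0,19) -> (0,18) [heading=90, draw]
  LT 180: heading 90 -> 270
  -- iteration 6/6 --
  BK 1: (0,18) -> (0,19) [heading=270, draw]
  LT 180: heading 270 -> 90
]
FD 7: (0,19) -> (0,26) [heading=90, draw]
RT 270: heading 90 -> 180
RT 270: heading 180 -> 270
LT 306: heading 270 -> 216
Final: pos=(0,26), heading=216, 10 segment(s) drawn

Answer: 0 26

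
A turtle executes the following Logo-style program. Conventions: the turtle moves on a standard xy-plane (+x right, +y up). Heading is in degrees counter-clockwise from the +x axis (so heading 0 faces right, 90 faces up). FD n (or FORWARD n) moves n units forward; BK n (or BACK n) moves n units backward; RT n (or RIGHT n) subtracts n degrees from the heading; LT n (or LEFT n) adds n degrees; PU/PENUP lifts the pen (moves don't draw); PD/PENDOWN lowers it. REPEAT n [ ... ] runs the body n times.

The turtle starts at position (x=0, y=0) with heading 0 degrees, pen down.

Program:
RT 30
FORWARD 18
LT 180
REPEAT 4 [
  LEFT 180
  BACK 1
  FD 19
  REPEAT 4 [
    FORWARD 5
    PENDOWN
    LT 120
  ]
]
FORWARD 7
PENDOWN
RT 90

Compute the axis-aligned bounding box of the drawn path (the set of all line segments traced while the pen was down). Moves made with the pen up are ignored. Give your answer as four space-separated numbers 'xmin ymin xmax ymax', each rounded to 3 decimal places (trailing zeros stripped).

Executing turtle program step by step:
Start: pos=(0,0), heading=0, pen down
RT 30: heading 0 -> 330
FD 18: (0,0) -> (15.588,-9) [heading=330, draw]
LT 180: heading 330 -> 150
REPEAT 4 [
  -- iteration 1/4 --
  LT 180: heading 150 -> 330
  BK 1: (15.588,-9) -> (14.722,-8.5) [heading=330, draw]
  FD 19: (14.722,-8.5) -> (31.177,-18) [heading=330, draw]
  REPEAT 4 [
    -- iteration 1/4 --
    FD 5: (31.177,-18) -> (35.507,-20.5) [heading=330, draw]
    PD: pen down
    LT 120: heading 330 -> 90
    -- iteration 2/4 --
    FD 5: (35.507,-20.5) -> (35.507,-15.5) [heading=90, draw]
    PD: pen down
    LT 120: heading 90 -> 210
    -- iteration 3/4 --
    FD 5: (35.507,-15.5) -> (31.177,-18) [heading=210, draw]
    PD: pen down
    LT 120: heading 210 -> 330
    -- iteration 4/4 --
    FD 5: (31.177,-18) -> (35.507,-20.5) [heading=330, draw]
    PD: pen down
    LT 120: heading 330 -> 90
  ]
  -- iteration 2/4 --
  LT 180: heading 90 -> 270
  BK 1: (35.507,-20.5) -> (35.507,-19.5) [heading=270, draw]
  FD 19: (35.507,-19.5) -> (35.507,-38.5) [heading=270, draw]
  REPEAT 4 [
    -- iteration 1/4 --
    FD 5: (35.507,-38.5) -> (35.507,-43.5) [heading=270, draw]
    PD: pen down
    LT 120: heading 270 -> 30
    -- iteration 2/4 --
    FD 5: (35.507,-43.5) -> (39.837,-41) [heading=30, draw]
    PD: pen down
    LT 120: heading 30 -> 150
    -- iteration 3/4 --
    FD 5: (39.837,-41) -> (35.507,-38.5) [heading=150, draw]
    PD: pen down
    LT 120: heading 150 -> 270
    -- iteration 4/4 --
    FD 5: (35.507,-38.5) -> (35.507,-43.5) [heading=270, draw]
    PD: pen down
    LT 120: heading 270 -> 30
  ]
  -- iteration 3/4 --
  LT 180: heading 30 -> 210
  BK 1: (35.507,-43.5) -> (36.373,-43) [heading=210, draw]
  FD 19: (36.373,-43) -> (19.919,-52.5) [heading=210, draw]
  REPEAT 4 [
    -- iteration 1/4 --
    FD 5: (19.919,-52.5) -> (15.588,-55) [heading=210, draw]
    PD: pen down
    LT 120: heading 210 -> 330
    -- iteration 2/4 --
    FD 5: (15.588,-55) -> (19.919,-57.5) [heading=330, draw]
    PD: pen down
    LT 120: heading 330 -> 90
    -- iteration 3/4 --
    FD 5: (19.919,-57.5) -> (19.919,-52.5) [heading=90, draw]
    PD: pen down
    LT 120: heading 90 -> 210
    -- iteration 4/4 --
    FD 5: (19.919,-52.5) -> (15.588,-55) [heading=210, draw]
    PD: pen down
    LT 120: heading 210 -> 330
  ]
  -- iteration 4/4 --
  LT 180: heading 330 -> 150
  BK 1: (15.588,-55) -> (16.454,-55.5) [heading=150, draw]
  FD 19: (16.454,-55.5) -> (0,-46) [heading=150, draw]
  REPEAT 4 [
    -- iteration 1/4 --
    FD 5: (0,-46) -> (-4.33,-43.5) [heading=150, draw]
    PD: pen down
    LT 120: heading 150 -> 270
    -- iteration 2/4 --
    FD 5: (-4.33,-43.5) -> (-4.33,-48.5) [heading=270, draw]
    PD: pen down
    LT 120: heading 270 -> 30
    -- iteration 3/4 --
    FD 5: (-4.33,-48.5) -> (0,-46) [heading=30, draw]
    PD: pen down
    LT 120: heading 30 -> 150
    -- iteration 4/4 --
    FD 5: (0,-46) -> (-4.33,-43.5) [heading=150, draw]
    PD: pen down
    LT 120: heading 150 -> 270
  ]
]
FD 7: (-4.33,-43.5) -> (-4.33,-50.5) [heading=270, draw]
PD: pen down
RT 90: heading 270 -> 180
Final: pos=(-4.33,-50.5), heading=180, 26 segment(s) drawn

Segment endpoints: x in {-4.33, -4.33, -4.33, 0, 0, 14.722, 15.588, 15.588, 15.588, 16.454, 19.919, 19.919, 19.919, 31.177, 35.507, 35.507, 35.507, 35.507, 35.507, 36.373, 39.837}, y in {-57.5, -55.5, -55, -55, -52.5, -52.5, -50.5, -48.5, -46, -46, -43.5, -43.5, -43.5, -43.5, -43, -41, -38.5, -38.5, -20.5, -20.5, -19.5, -18, -15.5, -9, -8.5, 0}
xmin=-4.33, ymin=-57.5, xmax=39.837, ymax=0

Answer: -4.33 -57.5 39.837 0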